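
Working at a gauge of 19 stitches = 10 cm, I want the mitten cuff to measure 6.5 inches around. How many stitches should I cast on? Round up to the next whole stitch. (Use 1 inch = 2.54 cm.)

6.5 in = 16.51 cm.
19 stitches / 10 cm = 1.9 stitches per cm.
16.51 × 1.9 = 31.37 stitches.
Round up → 32.

CO 32 sts.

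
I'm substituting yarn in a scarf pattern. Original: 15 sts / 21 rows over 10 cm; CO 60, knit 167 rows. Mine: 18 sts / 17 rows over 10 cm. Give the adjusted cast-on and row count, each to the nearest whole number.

Stitches: 60 × 18/15 = 72.00 → 72.
Rows: 167 × 17/21 = 135.19 → 135.

Cast on 72 stitches; work 135 rows.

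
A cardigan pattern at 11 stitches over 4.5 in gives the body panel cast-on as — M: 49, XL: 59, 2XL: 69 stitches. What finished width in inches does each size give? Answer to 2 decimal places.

11/4.5 = 2.444 sts per in.
M: 49 / 2.444 = 20.045 → 20.05 in.
XL: 59 / 2.444 = 24.136 → 24.14 in.
2XL: 69 / 2.444 = 28.227 → 28.23 in.

M 20.05 inches; XL 24.14 inches; 2XL 28.23 inches.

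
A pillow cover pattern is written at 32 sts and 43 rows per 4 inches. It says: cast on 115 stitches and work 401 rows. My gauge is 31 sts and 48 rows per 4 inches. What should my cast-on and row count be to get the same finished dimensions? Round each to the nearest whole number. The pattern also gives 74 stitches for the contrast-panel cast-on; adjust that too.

Stitches: 115 × 31/32 = 111.41 → 111.
Rows: 401 × 48/43 = 447.63 → 448.
contrast-panel cast-on: 74 × 31/32 = 71.69 → 72.

Cast on 111 stitches; work 448 rows; contrast-panel cast-on 72 stitches.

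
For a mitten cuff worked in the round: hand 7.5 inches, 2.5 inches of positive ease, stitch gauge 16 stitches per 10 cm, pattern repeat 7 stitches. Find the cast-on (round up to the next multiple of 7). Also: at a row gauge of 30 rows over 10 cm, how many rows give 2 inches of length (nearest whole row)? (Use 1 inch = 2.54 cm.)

Finished = 7.5 + 2.5 = 10 inches.
10 inches × 2.54 = 25.40 cm.
16/10 = 1.6 sts per cm; 25.40 × 1.6 = 40.64 sts.
Next multiple of 7 → 42.
2 inches = 5.08 cm; × 3 = 15.24 → 15 rows.

Cast on 42 stitches; work 15 rows.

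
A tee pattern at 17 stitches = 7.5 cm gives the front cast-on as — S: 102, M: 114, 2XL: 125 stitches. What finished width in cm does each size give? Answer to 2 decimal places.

S 45.00 cm; M 50.29 cm; 2XL 55.15 cm.

17/7.5 = 2.267 sts per cm.
S: 102 / 2.267 = 45.000 → 45.00 cm.
M: 114 / 2.267 = 50.294 → 50.29 cm.
2XL: 125 / 2.267 = 55.147 → 55.15 cm.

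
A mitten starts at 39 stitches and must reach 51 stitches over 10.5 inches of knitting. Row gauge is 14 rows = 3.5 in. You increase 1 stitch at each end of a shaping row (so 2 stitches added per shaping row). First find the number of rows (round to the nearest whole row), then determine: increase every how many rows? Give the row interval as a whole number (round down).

Increase every 7th row.

Rows = 10.5 × 4 = 42.0 → 42 rows.
Stitches to add: 12 → 6 shaping rows (at 2 st each).
42 / 6 = 7.00 → every 7 rows.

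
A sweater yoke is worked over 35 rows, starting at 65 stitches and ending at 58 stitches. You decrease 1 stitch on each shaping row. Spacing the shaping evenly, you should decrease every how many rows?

Decrease every 5th row.

Stitches to remove: |58 − 65| = 7.
Shaping rows needed: 7 / 1 = 7.
35 rows / 7 = every 5 rows.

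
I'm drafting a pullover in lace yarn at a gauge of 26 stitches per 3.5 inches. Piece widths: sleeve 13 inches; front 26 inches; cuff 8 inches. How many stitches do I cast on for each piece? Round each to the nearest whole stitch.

sleeve 97; front 193; cuff 59.

Rate = 26/3.5 = 7.429 sts per in.
sleeve: 13 × 7.429 = 96.57 → 97.
front: 26 × 7.429 = 193.14 → 193.
cuff: 8 × 7.429 = 59.43 → 59.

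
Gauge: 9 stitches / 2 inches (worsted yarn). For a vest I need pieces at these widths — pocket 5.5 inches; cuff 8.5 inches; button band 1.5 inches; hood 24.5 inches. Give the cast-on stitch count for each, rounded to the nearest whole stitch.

Rate = 9/2 = 4.5 sts per in.
pocket: 5.5 × 4.5 = 24.75 → 25.
cuff: 8.5 × 4.5 = 38.25 → 38.
button band: 1.5 × 4.5 = 6.75 → 7.
hood: 24.5 × 4.5 = 110.25 → 110.

pocket 25; cuff 38; button band 7; hood 110.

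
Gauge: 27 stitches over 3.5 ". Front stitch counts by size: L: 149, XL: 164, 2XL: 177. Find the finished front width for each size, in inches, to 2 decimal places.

27/3.5 = 7.714 sts per in.
L: 149 / 7.714 = 19.315 → 19.31 in.
XL: 164 / 7.714 = 21.259 → 21.26 in.
2XL: 177 / 7.714 = 22.944 → 22.94 in.

L 19.31 inches; XL 21.26 inches; 2XL 22.94 inches.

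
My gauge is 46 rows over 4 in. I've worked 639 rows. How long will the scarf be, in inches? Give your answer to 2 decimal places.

46 rows / 4 inch = 11.5 rows per inch.
639 / 11.5 = 55.565 inches.

55.57 inches.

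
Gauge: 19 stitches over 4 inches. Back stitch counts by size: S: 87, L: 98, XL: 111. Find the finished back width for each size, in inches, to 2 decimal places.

19/4 = 4.75 sts per in.
S: 87 / 4.75 = 18.316 → 18.32 in.
L: 98 / 4.75 = 20.632 → 20.63 in.
XL: 111 / 4.75 = 23.368 → 23.37 in.

S 18.32 inches; L 20.63 inches; XL 23.37 inches.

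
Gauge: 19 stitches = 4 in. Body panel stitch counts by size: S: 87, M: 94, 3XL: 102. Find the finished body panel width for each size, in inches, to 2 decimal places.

19/4 = 4.75 sts per in.
S: 87 / 4.75 = 18.316 → 18.32 in.
M: 94 / 4.75 = 19.789 → 19.79 in.
3XL: 102 / 4.75 = 21.474 → 21.47 in.

S 18.32 inches; M 19.79 inches; 3XL 21.47 inches.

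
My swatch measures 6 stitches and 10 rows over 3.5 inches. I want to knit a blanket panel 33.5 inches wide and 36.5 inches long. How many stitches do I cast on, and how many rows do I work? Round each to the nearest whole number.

Stitch gauge = 6/3.5 = 1.714 sts/in; 33.5 × 1.714 = 57.43 → 57 sts.
Row gauge = 10/3.5 = 2.857 rows/in; 36.5 × 2.857 = 104.29 → 104 rows.

Cast on 57 stitches and work 104 rows.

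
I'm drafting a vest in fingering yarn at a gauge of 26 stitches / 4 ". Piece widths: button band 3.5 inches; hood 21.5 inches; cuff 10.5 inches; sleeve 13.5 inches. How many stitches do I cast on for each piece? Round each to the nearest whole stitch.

button band 23; hood 140; cuff 68; sleeve 88.

Rate = 26/4 = 6.5 sts per in.
button band: 3.5 × 6.5 = 22.75 → 23.
hood: 21.5 × 6.5 = 139.75 → 140.
cuff: 10.5 × 6.5 = 68.25 → 68.
sleeve: 13.5 × 6.5 = 87.75 → 88.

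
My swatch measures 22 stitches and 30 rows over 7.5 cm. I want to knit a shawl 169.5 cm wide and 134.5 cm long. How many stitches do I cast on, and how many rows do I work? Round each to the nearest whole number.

Stitch gauge = 22/7.5 = 2.933 sts/cm; 169.5 × 2.933 = 497.20 → 497 sts.
Row gauge = 30/7.5 = 4 rows/cm; 134.5 × 4 = 538.00 → 538 rows.

Cast on 497 stitches and work 538 rows.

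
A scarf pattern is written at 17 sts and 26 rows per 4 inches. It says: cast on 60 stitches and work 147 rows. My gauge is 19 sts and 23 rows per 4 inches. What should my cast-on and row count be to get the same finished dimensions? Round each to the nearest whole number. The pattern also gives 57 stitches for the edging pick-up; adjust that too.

Stitches: 60 × 19/17 = 67.06 → 67.
Rows: 147 × 23/26 = 130.04 → 130.
edging pick-up: 57 × 19/17 = 63.71 → 64.

Cast on 67 stitches; work 130 rows; edging pick-up 64 stitches.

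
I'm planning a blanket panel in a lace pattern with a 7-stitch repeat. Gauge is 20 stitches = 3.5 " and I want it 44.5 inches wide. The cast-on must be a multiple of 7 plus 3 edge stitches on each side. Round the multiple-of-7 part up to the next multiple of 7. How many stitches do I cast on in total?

20 / 3.5 = 5.714 sts per inch.
44.5 × 5.714 = 254.29 sts.
Less 6 edge sts → 248.29 for the repeat.
Next multiple of 7: 252.
Add back 6 edge sts → 258.

258 stitches.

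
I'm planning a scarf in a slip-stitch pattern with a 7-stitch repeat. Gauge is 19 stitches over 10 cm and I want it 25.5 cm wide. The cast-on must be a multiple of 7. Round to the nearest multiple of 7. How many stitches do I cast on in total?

19 / 10 = 1.9 sts per cm.
25.5 × 1.9 = 48.45 sts.
Nearest multiple of 7: 49.

49 stitches.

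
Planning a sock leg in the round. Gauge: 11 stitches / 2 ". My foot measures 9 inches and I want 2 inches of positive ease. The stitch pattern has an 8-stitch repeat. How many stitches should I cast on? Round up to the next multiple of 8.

Finished = 9 + 2 = 11 inches.
11 / 2 = 5.5 sts/in.
11 × 5.5 = 60.50 sts.
Next multiple of 8: 64.

Cast on 64 stitches.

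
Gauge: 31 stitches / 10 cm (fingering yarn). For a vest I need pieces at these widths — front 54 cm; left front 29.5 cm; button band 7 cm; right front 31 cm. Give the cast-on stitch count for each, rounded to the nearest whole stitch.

Rate = 31/10 = 3.1 sts per cm.
front: 54 × 3.1 = 167.40 → 167.
left front: 29.5 × 3.1 = 91.45 → 91.
button band: 7 × 3.1 = 21.70 → 22.
right front: 31 × 3.1 = 96.10 → 96.

front 167; left front 91; button band 22; right front 96.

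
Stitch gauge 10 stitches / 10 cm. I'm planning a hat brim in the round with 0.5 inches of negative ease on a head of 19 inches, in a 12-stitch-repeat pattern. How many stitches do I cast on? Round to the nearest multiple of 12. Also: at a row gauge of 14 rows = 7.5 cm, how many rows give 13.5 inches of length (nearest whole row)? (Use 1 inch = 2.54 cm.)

Finished = 19 − 0.5 = 18.5 inches.
18.5 inches × 2.54 = 46.99 cm.
10/10 = 1 sts per cm; 46.99 × 1 = 46.99 sts.
Nearest multiple of 12 → 48.
13.5 inches = 34.29 cm; × 1.867 = 64.01 → 64 rows.

Cast on 48 stitches; work 64 rows.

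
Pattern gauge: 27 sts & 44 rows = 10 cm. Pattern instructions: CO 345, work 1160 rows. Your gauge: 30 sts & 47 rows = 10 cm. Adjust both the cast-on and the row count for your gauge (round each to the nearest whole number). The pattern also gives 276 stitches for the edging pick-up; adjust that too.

Stitches: 345 × 30/27 = 383.33 → 383.
Rows: 1160 × 47/44 = 1239.09 → 1239.
edging pick-up: 276 × 30/27 = 306.67 → 307.

Cast on 383 stitches; work 1239 rows; edging pick-up 307 stitches.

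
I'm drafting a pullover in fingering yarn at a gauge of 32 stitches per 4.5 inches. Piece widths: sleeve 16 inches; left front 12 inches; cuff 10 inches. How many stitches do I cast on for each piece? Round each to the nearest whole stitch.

Rate = 32/4.5 = 7.111 sts per in.
sleeve: 16 × 7.111 = 113.78 → 114.
left front: 12 × 7.111 = 85.33 → 85.
cuff: 10 × 7.111 = 71.11 → 71.

sleeve 114; left front 85; cuff 71.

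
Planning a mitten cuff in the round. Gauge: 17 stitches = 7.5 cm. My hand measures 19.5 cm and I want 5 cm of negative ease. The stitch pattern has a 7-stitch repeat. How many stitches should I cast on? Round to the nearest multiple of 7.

Finished = 19.5 − 5 = 14.5 cm.
17 / 7.5 = 2.267 sts/cm.
14.5 × 2.267 = 32.87 sts.
Nearest multiple of 7: 35.

Cast on 35 stitches.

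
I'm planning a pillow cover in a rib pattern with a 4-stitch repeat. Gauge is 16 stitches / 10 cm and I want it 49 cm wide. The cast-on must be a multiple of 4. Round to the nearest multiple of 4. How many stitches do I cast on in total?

80 stitches.

16 / 10 = 1.6 sts per cm.
49 × 1.6 = 78.40 sts.
Nearest multiple of 4: 80.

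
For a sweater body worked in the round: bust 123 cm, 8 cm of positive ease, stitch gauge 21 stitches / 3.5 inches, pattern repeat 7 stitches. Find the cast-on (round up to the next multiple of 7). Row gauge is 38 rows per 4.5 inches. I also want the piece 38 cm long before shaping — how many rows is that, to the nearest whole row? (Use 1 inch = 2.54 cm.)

Cast on 315 stitches; work 126 rows.

Finished = 123 + 8 = 131 cm.
131 cm × 1/2.54 = 51.57 inches.
21/3.5 = 6 sts per in; 51.57 × 6 = 309.45 sts.
Next multiple of 7 → 315.
38 cm = 14.96 inches; × 8.444 = 126.33 → 126 rows.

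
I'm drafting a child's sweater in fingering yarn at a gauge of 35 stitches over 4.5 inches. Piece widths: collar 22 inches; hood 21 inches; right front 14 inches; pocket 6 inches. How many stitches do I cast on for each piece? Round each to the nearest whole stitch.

collar 171; hood 163; right front 109; pocket 47.

Rate = 35/4.5 = 7.778 sts per in.
collar: 22 × 7.778 = 171.11 → 171.
hood: 21 × 7.778 = 163.33 → 163.
right front: 14 × 7.778 = 108.89 → 109.
pocket: 6 × 7.778 = 46.67 → 47.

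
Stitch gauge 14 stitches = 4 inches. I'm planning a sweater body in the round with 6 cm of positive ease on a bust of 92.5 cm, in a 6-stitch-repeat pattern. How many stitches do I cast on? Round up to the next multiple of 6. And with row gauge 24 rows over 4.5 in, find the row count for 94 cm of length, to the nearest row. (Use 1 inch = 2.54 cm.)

Cast on 138 stitches; work 197 rows.

Finished = 92.5 + 6 = 98.5 cm.
98.5 cm × 1/2.54 = 38.78 inches.
14/4 = 3.5 sts per in; 38.78 × 3.5 = 135.73 sts.
Next multiple of 6 → 138.
94 cm = 37.01 inches; × 5.333 = 197.38 → 197 rows.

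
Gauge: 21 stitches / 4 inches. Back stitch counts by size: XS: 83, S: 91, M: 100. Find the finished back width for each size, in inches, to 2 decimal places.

XS 15.81 inches; S 17.33 inches; M 19.05 inches.

21/4 = 5.25 sts per in.
XS: 83 / 5.25 = 15.810 → 15.81 in.
S: 91 / 5.25 = 17.333 → 17.33 in.
M: 100 / 5.25 = 19.048 → 19.05 in.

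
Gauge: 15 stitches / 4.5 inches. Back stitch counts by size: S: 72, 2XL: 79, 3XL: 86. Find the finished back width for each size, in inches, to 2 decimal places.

S 21.60 inches; 2XL 23.70 inches; 3XL 25.80 inches.

15/4.5 = 3.333 sts per in.
S: 72 / 3.333 = 21.600 → 21.60 in.
2XL: 79 / 3.333 = 23.700 → 23.70 in.
3XL: 86 / 3.333 = 25.800 → 25.80 in.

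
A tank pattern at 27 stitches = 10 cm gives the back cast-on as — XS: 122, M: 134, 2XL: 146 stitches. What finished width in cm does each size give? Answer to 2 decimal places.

XS 45.19 cm; M 49.63 cm; 2XL 54.07 cm.

27/10 = 2.7 sts per cm.
XS: 122 / 2.7 = 45.185 → 45.19 cm.
M: 134 / 2.7 = 49.630 → 49.63 cm.
2XL: 146 / 2.7 = 54.074 → 54.07 cm.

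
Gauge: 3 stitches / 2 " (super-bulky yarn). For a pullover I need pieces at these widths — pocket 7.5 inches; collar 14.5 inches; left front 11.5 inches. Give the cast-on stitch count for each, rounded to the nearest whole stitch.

Rate = 3/2 = 1.5 sts per in.
pocket: 7.5 × 1.5 = 11.25 → 11.
collar: 14.5 × 1.5 = 21.75 → 22.
left front: 11.5 × 1.5 = 17.25 → 17.

pocket 11; collar 22; left front 17.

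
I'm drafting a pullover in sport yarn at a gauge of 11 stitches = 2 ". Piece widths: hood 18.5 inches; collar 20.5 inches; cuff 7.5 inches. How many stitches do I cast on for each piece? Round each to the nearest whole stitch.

hood 102; collar 113; cuff 41.

Rate = 11/2 = 5.5 sts per in.
hood: 18.5 × 5.5 = 101.75 → 102.
collar: 20.5 × 5.5 = 112.75 → 113.
cuff: 7.5 × 5.5 = 41.25 → 41.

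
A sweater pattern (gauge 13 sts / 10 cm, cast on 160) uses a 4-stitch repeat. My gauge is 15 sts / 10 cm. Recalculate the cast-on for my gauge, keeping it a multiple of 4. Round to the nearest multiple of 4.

CO 184 sts.

160 × 15 / 13 = 184.62.
Nearest multiple of 4: 184.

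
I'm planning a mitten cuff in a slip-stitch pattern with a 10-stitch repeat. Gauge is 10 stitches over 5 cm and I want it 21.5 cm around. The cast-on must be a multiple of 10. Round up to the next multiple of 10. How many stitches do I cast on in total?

10 / 5 = 2 sts per cm.
21.5 × 2 = 43.00 sts.
Next multiple of 10: 50.

50 stitches.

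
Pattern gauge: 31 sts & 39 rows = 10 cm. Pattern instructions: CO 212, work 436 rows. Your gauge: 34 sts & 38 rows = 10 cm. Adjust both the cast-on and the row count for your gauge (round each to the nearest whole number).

Cast on 233 stitches; work 425 rows.

Stitches: 212 × 34/31 = 232.52 → 233.
Rows: 436 × 38/39 = 424.82 → 425.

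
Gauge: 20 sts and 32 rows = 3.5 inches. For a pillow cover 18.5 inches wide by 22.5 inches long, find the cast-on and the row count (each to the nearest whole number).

Cast on 106 stitches and work 206 rows.

Stitch gauge = 20/3.5 = 5.714 sts/in; 18.5 × 5.714 = 105.71 → 106 sts.
Row gauge = 32/3.5 = 9.143 rows/in; 22.5 × 9.143 = 205.71 → 206 rows.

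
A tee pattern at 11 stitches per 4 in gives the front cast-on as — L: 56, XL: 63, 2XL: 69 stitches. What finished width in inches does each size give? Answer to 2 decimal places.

L 20.36 inches; XL 22.91 inches; 2XL 25.09 inches.

11/4 = 2.75 sts per in.
L: 56 / 2.75 = 20.364 → 20.36 in.
XL: 63 / 2.75 = 22.909 → 22.91 in.
2XL: 69 / 2.75 = 25.091 → 25.09 in.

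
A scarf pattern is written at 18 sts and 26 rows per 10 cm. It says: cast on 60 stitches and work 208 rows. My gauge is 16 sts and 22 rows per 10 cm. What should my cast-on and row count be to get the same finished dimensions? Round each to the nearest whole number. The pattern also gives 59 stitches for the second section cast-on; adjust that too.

Cast on 53 stitches; work 176 rows; second section cast-on 52 stitches.

Stitches: 60 × 16/18 = 53.33 → 53.
Rows: 208 × 22/26 = 176.00 → 176.
second section cast-on: 59 × 16/18 = 52.44 → 52.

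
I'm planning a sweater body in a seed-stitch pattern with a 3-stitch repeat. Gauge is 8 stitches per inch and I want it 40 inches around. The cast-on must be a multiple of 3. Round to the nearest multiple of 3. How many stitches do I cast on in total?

8 / 1 = 8 sts per inch.
40 × 8 = 320.00 sts.
Nearest multiple of 3: 321.

CO 321 sts.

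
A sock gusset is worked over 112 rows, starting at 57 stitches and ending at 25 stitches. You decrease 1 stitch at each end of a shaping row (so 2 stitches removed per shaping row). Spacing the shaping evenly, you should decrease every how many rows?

Decrease every 7th row.

Stitches to remove: |25 − 57| = 32.
Shaping rows needed: 32 / 2 = 16.
112 rows / 16 = every 7 rows.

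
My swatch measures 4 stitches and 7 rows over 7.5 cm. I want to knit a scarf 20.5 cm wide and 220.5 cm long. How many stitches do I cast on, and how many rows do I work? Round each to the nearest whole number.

Cast on 11 stitches and work 206 rows.

Stitch gauge = 4/7.5 = 0.533 sts/cm; 20.5 × 0.533 = 10.93 → 11 sts.
Row gauge = 7/7.5 = 0.933 rows/cm; 220.5 × 0.933 = 205.80 → 206 rows.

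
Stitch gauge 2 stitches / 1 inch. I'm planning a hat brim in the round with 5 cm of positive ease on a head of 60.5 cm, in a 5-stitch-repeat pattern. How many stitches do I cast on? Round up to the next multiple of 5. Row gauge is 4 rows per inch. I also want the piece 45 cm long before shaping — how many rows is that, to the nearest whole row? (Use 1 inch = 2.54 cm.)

Finished = 60.5 + 5 = 65.5 cm.
65.5 cm × 1/2.54 = 25.79 inches.
2/1 = 2 sts per in; 25.79 × 2 = 51.57 sts.
Next multiple of 5 → 55.
45 cm = 17.72 inches; × 4 = 70.87 → 71 rows.

Cast on 55 stitches; work 71 rows.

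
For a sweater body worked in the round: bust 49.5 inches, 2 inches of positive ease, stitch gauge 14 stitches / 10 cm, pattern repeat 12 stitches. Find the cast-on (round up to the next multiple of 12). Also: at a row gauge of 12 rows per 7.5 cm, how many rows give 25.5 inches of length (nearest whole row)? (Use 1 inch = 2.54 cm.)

Cast on 192 stitches; work 104 rows.

Finished = 49.5 + 2 = 51.5 inches.
51.5 inches × 2.54 = 130.81 cm.
14/10 = 1.4 sts per cm; 130.81 × 1.4 = 183.13 sts.
Next multiple of 12 → 192.
25.5 inches = 64.77 cm; × 1.6 = 103.63 → 104 rows.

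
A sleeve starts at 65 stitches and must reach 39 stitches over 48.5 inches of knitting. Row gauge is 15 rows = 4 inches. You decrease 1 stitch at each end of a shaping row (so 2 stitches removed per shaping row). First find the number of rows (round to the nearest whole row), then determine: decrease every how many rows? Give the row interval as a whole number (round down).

Rows = 48.5 × 3.75 = 181.9 → 182 rows.
Stitches to remove: 26 → 13 shaping rows (at 2 st each).
182 / 13 = 14.00 → every 14 rows.

Decrease every 14th row.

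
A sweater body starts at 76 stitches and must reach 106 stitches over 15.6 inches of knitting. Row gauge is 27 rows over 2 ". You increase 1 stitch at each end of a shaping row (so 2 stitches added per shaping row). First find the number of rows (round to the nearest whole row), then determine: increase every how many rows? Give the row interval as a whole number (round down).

Rows = 15.6 × 13.5 = 210.6 → 211 rows.
Stitches to add: 30 → 15 shaping rows (at 2 st each).
211 / 15 = 14.07 → every 14 rows.

Increase every 14th row.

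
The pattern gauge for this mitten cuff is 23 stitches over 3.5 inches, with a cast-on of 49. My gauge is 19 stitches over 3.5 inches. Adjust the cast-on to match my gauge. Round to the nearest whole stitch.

Scale factor = 19 / 23 = 0.826.
49 × 19 / 23 = 40.48 sts.
→ 40 sts.

CO 40 sts.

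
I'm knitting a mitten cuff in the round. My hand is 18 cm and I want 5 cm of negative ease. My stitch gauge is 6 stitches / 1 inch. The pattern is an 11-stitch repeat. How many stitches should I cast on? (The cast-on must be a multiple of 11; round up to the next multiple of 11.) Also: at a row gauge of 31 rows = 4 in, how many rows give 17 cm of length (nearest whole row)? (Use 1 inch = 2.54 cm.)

Cast on 33 stitches; work 52 rows.

Finished = 18 − 5 = 13 cm.
13 cm × 1/2.54 = 5.12 inches.
6/1 = 6 sts per in; 5.12 × 6 = 30.71 sts.
Next multiple of 11 → 33.
17 cm = 6.69 inches; × 7.75 = 51.87 → 52 rows.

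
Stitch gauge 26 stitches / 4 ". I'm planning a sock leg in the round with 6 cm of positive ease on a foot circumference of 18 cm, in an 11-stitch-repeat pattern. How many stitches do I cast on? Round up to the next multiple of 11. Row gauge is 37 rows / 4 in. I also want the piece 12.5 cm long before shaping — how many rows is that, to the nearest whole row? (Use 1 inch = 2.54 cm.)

Finished = 18 + 6 = 24 cm.
24 cm × 1/2.54 = 9.45 inches.
26/4 = 6.5 sts per in; 9.45 × 6.5 = 61.42 sts.
Next multiple of 11 → 66.
12.5 cm = 4.92 inches; × 9.25 = 45.52 → 46 rows.

Cast on 66 stitches; work 46 rows.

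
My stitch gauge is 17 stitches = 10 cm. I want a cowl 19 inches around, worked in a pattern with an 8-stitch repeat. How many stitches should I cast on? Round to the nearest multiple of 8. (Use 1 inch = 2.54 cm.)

CO 80 sts.

19 in = 19 × 2.54 = 48.26 cm.
17 / 10 = 1.7 sts/cm.
48.26 × 1.7 = 82.04 sts.
→ 80.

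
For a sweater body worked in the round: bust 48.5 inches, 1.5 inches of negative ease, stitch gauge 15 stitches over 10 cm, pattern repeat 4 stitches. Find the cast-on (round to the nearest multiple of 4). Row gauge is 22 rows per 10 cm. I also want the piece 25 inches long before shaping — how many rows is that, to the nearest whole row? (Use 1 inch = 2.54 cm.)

Finished = 48.5 − 1.5 = 47 inches.
47 inches × 2.54 = 119.38 cm.
15/10 = 1.5 sts per cm; 119.38 × 1.5 = 179.07 sts.
Nearest multiple of 4 → 180.
25 inches = 63.50 cm; × 2.2 = 139.70 → 140 rows.

Cast on 180 stitches; work 140 rows.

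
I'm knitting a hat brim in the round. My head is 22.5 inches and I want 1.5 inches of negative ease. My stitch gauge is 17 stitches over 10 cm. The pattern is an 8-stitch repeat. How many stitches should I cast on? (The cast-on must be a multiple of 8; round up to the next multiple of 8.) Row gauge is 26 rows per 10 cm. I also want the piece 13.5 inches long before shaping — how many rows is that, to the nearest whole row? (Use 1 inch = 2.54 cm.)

Finished = 22.5 − 1.5 = 21 inches.
21 inches × 2.54 = 53.34 cm.
17/10 = 1.7 sts per cm; 53.34 × 1.7 = 90.68 sts.
Next multiple of 8 → 96.
13.5 inches = 34.29 cm; × 2.6 = 89.15 → 89 rows.

Cast on 96 stitches; work 89 rows.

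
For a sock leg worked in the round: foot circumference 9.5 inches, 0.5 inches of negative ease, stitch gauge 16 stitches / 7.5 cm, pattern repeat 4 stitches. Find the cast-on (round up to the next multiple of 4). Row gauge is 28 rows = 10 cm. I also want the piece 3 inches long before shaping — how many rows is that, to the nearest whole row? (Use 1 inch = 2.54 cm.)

Cast on 52 stitches; work 21 rows.

Finished = 9.5 − 0.5 = 9 inches.
9 inches × 2.54 = 22.86 cm.
16/7.5 = 2.133 sts per cm; 22.86 × 2.133 = 48.77 sts.
Next multiple of 4 → 52.
3 inches = 7.62 cm; × 2.8 = 21.34 → 21 rows.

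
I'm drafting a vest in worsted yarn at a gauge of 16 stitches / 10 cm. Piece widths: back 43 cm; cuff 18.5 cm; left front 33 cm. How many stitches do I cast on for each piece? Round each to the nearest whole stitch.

back 69; cuff 30; left front 53.

Rate = 16/10 = 1.6 sts per cm.
back: 43 × 1.6 = 68.80 → 69.
cuff: 18.5 × 1.6 = 29.60 → 30.
left front: 33 × 1.6 = 52.80 → 53.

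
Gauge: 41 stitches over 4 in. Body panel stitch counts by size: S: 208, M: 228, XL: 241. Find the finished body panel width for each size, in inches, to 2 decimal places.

S 20.29 inches; M 22.24 inches; XL 23.51 inches.

41/4 = 10.25 sts per in.
S: 208 / 10.25 = 20.293 → 20.29 in.
M: 228 / 10.25 = 22.244 → 22.24 in.
XL: 241 / 10.25 = 23.512 → 23.51 in.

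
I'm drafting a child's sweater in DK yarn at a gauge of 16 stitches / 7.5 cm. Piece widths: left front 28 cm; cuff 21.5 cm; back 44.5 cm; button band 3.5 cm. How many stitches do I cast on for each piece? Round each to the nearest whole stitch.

left front 60; cuff 46; back 95; button band 7.

Rate = 16/7.5 = 2.133 sts per cm.
left front: 28 × 2.133 = 59.73 → 60.
cuff: 21.5 × 2.133 = 45.87 → 46.
back: 44.5 × 2.133 = 94.93 → 95.
button band: 3.5 × 2.133 = 7.47 → 7.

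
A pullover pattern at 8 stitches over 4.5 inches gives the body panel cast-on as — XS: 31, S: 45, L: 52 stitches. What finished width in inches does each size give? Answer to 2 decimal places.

XS 17.44 inches; S 25.31 inches; L 29.25 inches.

8/4.5 = 1.778 sts per in.
XS: 31 / 1.778 = 17.438 → 17.44 in.
S: 45 / 1.778 = 25.312 → 25.31 in.
L: 52 / 1.778 = 29.250 → 29.25 in.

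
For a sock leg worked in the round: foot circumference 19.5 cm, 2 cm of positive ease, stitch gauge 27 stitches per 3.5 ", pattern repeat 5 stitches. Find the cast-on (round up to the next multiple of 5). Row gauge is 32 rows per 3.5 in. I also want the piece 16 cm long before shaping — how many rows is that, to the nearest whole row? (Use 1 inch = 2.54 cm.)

Cast on 70 stitches; work 58 rows.

Finished = 19.5 + 2 = 21.5 cm.
21.5 cm × 1/2.54 = 8.46 inches.
27/3.5 = 7.714 sts per in; 8.46 × 7.714 = 65.30 sts.
Next multiple of 5 → 70.
16 cm = 6.30 inches; × 9.143 = 57.59 → 58 rows.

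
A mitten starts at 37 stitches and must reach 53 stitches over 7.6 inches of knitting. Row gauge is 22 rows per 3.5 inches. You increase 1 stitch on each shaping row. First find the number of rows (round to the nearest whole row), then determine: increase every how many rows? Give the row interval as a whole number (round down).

Increase every 3rd row.

Rows = 7.6 × 6.286 = 47.8 → 48 rows.
Stitches to add: 16 → 16 shaping rows (at 1 st each).
48 / 16 = 3.00 → every 3 rows.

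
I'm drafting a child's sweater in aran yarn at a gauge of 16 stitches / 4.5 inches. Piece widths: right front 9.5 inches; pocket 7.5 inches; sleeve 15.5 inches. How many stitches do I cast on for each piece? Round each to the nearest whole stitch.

right front 34; pocket 27; sleeve 55.

Rate = 16/4.5 = 3.556 sts per in.
right front: 9.5 × 3.556 = 33.78 → 34.
pocket: 7.5 × 3.556 = 26.67 → 27.
sleeve: 15.5 × 3.556 = 55.11 → 55.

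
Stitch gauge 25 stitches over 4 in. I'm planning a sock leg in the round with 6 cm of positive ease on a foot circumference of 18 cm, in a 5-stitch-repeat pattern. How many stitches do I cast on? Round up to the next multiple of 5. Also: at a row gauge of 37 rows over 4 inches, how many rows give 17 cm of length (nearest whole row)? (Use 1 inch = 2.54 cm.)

Finished = 18 + 6 = 24 cm.
24 cm × 1/2.54 = 9.45 inches.
25/4 = 6.25 sts per in; 9.45 × 6.25 = 59.06 sts.
Next multiple of 5 → 60.
17 cm = 6.69 inches; × 9.25 = 61.91 → 62 rows.

Cast on 60 stitches; work 62 rows.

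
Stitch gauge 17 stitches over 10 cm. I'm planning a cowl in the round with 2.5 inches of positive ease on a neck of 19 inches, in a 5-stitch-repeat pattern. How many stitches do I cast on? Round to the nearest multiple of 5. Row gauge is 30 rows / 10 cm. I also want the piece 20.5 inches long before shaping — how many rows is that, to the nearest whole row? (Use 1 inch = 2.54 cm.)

Finished = 19 + 2.5 = 21.5 inches.
21.5 inches × 2.54 = 54.61 cm.
17/10 = 1.7 sts per cm; 54.61 × 1.7 = 92.84 sts.
Nearest multiple of 5 → 95.
20.5 inches = 52.07 cm; × 3 = 156.21 → 156 rows.

Cast on 95 stitches; work 156 rows.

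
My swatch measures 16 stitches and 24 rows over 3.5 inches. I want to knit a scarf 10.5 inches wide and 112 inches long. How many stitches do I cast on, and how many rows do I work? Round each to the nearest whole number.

Cast on 48 stitches and work 768 rows.

Stitch gauge = 16/3.5 = 4.571 sts/in; 10.5 × 4.571 = 48.00 → 48 sts.
Row gauge = 24/3.5 = 6.857 rows/in; 112 × 6.857 = 768.00 → 768 rows.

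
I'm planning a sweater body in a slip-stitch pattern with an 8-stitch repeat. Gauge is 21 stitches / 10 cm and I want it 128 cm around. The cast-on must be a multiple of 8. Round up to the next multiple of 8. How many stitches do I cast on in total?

21 / 10 = 2.1 sts per cm.
128 × 2.1 = 268.80 sts.
Next multiple of 8: 272.

CO 272 sts.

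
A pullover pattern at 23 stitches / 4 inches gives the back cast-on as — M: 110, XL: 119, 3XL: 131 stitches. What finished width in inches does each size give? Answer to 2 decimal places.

23/4 = 5.75 sts per in.
M: 110 / 5.75 = 19.130 → 19.13 in.
XL: 119 / 5.75 = 20.696 → 20.70 in.
3XL: 131 / 5.75 = 22.783 → 22.78 in.

M 19.13 inches; XL 20.70 inches; 3XL 22.78 inches.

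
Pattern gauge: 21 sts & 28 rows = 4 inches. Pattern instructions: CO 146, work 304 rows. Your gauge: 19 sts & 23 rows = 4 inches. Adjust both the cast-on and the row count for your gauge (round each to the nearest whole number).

Stitches: 146 × 19/21 = 132.10 → 132.
Rows: 304 × 23/28 = 249.71 → 250.

Cast on 132 stitches; work 250 rows.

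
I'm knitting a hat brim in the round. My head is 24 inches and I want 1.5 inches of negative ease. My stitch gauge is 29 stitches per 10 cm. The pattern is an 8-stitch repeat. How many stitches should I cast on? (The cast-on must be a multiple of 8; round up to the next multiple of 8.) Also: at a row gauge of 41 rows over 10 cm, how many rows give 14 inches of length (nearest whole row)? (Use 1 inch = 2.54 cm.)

Finished = 24 − 1.5 = 22.5 inches.
22.5 inches × 2.54 = 57.15 cm.
29/10 = 2.9 sts per cm; 57.15 × 2.9 = 165.74 sts.
Next multiple of 8 → 168.
14 inches = 35.56 cm; × 4.1 = 145.80 → 146 rows.

Cast on 168 stitches; work 146 rows.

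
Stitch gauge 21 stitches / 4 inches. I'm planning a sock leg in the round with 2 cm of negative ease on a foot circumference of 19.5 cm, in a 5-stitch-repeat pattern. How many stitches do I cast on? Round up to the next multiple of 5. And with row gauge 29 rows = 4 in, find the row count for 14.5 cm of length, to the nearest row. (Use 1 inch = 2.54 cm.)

Cast on 40 stitches; work 41 rows.

Finished = 19.5 − 2 = 17.5 cm.
17.5 cm × 1/2.54 = 6.89 inches.
21/4 = 5.25 sts per in; 6.89 × 5.25 = 36.17 sts.
Next multiple of 5 → 40.
14.5 cm = 5.71 inches; × 7.25 = 41.39 → 41 rows.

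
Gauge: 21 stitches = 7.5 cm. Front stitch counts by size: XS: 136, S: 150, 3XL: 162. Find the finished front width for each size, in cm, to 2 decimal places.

XS 48.57 cm; S 53.57 cm; 3XL 57.86 cm.

21/7.5 = 2.8 sts per cm.
XS: 136 / 2.8 = 48.571 → 48.57 cm.
S: 150 / 2.8 = 53.571 → 53.57 cm.
3XL: 162 / 2.8 = 57.857 → 57.86 cm.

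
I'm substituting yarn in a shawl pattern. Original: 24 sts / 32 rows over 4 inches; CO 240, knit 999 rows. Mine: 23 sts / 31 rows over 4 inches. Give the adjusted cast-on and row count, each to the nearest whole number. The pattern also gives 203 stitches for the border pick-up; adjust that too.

Stitches: 240 × 23/24 = 230.00 → 230.
Rows: 999 × 31/32 = 967.78 → 968.
border pick-up: 203 × 23/24 = 194.54 → 195.

Cast on 230 stitches; work 968 rows; border pick-up 195 stitches.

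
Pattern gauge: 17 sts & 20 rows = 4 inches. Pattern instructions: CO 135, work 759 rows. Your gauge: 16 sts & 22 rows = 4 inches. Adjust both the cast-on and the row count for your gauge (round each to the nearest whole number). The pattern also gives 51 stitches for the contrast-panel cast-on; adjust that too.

Cast on 127 stitches; work 835 rows; contrast-panel cast-on 48 stitches.

Stitches: 135 × 16/17 = 127.06 → 127.
Rows: 759 × 22/20 = 834.90 → 835.
contrast-panel cast-on: 51 × 16/17 = 48.00 → 48.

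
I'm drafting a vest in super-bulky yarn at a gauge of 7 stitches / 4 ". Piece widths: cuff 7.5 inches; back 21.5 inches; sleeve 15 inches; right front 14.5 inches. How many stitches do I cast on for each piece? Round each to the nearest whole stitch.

cuff 13; back 38; sleeve 26; right front 25.

Rate = 7/4 = 1.75 sts per in.
cuff: 7.5 × 1.75 = 13.12 → 13.
back: 21.5 × 1.75 = 37.62 → 38.
sleeve: 15 × 1.75 = 26.25 → 26.
right front: 14.5 × 1.75 = 25.38 → 25.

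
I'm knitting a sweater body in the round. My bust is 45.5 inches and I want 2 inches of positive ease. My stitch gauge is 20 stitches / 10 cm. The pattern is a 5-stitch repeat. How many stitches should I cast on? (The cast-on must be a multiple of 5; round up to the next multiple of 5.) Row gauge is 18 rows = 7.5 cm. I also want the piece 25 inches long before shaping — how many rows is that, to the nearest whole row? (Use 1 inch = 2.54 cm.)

Cast on 245 stitches; work 152 rows.

Finished = 45.5 + 2 = 47.5 inches.
47.5 inches × 2.54 = 120.65 cm.
20/10 = 2 sts per cm; 120.65 × 2 = 241.30 sts.
Next multiple of 5 → 245.
25 inches = 63.50 cm; × 2.4 = 152.40 → 152 rows.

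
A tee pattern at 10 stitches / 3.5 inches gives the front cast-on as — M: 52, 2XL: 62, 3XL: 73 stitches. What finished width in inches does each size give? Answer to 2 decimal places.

10/3.5 = 2.857 sts per in.
M: 52 / 2.857 = 18.200 → 18.20 in.
2XL: 62 / 2.857 = 21.700 → 21.70 in.
3XL: 73 / 2.857 = 25.550 → 25.55 in.

M 18.20 inches; 2XL 21.70 inches; 3XL 25.55 inches.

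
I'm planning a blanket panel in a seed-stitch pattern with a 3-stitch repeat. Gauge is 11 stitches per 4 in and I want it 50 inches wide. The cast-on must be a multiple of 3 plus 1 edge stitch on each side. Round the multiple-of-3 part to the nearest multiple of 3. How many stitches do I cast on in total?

11 / 4 = 2.75 sts per inch.
50 × 2.75 = 137.50 sts.
Less 2 edge sts → 135.50 for the repeat.
Nearest multiple of 3: 135.
Add back 2 edge sts → 137.

Cast on 137 stitches.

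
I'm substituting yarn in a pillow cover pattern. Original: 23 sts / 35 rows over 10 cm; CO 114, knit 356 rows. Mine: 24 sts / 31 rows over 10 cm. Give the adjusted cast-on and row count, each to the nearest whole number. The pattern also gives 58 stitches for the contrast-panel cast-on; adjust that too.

Stitches: 114 × 24/23 = 118.96 → 119.
Rows: 356 × 31/35 = 315.31 → 315.
contrast-panel cast-on: 58 × 24/23 = 60.52 → 61.

Cast on 119 stitches; work 315 rows; contrast-panel cast-on 61 stitches.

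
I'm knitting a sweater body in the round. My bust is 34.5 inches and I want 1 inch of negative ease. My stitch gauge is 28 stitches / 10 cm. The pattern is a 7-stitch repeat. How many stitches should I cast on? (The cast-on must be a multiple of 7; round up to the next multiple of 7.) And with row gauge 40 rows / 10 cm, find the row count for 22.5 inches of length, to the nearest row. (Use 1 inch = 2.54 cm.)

Cast on 245 stitches; work 229 rows.

Finished = 34.5 − 1 = 33.5 inches.
33.5 inches × 2.54 = 85.09 cm.
28/10 = 2.8 sts per cm; 85.09 × 2.8 = 238.25 sts.
Next multiple of 7 → 245.
22.5 inches = 57.15 cm; × 4 = 228.60 → 229 rows.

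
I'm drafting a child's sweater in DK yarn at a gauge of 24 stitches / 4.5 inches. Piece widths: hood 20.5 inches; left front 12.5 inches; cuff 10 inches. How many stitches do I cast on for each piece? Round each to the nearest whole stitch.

Rate = 24/4.5 = 5.333 sts per in.
hood: 20.5 × 5.333 = 109.33 → 109.
left front: 12.5 × 5.333 = 66.67 → 67.
cuff: 10 × 5.333 = 53.33 → 53.

hood 109; left front 67; cuff 53.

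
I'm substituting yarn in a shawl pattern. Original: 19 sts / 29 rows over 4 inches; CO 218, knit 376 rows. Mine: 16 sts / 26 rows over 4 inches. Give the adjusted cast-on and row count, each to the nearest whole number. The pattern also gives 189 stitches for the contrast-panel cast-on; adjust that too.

Cast on 184 stitches; work 337 rows; contrast-panel cast-on 159 stitches.

Stitches: 218 × 16/19 = 183.58 → 184.
Rows: 376 × 26/29 = 337.10 → 337.
contrast-panel cast-on: 189 × 16/19 = 159.16 → 159.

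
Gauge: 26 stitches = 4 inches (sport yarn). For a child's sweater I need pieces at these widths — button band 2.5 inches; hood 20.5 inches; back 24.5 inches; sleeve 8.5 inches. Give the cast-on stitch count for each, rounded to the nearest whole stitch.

button band 16; hood 133; back 159; sleeve 55.

Rate = 26/4 = 6.5 sts per in.
button band: 2.5 × 6.5 = 16.25 → 16.
hood: 20.5 × 6.5 = 133.25 → 133.
back: 24.5 × 6.5 = 159.25 → 159.
sleeve: 8.5 × 6.5 = 55.25 → 55.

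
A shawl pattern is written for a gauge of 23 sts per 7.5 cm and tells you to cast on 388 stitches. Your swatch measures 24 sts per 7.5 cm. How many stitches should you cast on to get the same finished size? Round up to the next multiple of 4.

Cast on 408 stitches.

Scale factor = 24 / 23 = 1.043.
388 × 24 / 23 = 404.87 sts.
→ 408 sts.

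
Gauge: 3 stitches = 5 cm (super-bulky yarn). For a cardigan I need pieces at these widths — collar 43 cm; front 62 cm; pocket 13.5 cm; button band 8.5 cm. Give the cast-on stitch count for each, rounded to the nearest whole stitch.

collar 26; front 37; pocket 8; button band 5.

Rate = 3/5 = 0.6 sts per cm.
collar: 43 × 0.6 = 25.80 → 26.
front: 62 × 0.6 = 37.20 → 37.
pocket: 13.5 × 0.6 = 8.10 → 8.
button band: 8.5 × 0.6 = 5.10 → 5.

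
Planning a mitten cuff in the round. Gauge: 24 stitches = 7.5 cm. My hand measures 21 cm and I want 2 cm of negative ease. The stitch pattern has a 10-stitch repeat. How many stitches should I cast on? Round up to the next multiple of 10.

CO 70 sts.

Finished = 21 − 2 = 19 cm.
24 / 7.5 = 3.2 sts/cm.
19 × 3.2 = 60.80 sts.
Next multiple of 10: 70.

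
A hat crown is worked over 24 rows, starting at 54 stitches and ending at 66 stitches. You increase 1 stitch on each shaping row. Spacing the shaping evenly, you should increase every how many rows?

Stitches to add: |66 − 54| = 12.
Shaping rows needed: 12 / 1 = 12.
24 rows / 12 = every 2 rows.

Increase every 2nd row.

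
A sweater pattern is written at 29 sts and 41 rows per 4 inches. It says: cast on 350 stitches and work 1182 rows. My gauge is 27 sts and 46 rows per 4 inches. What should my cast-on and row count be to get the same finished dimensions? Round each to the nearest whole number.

Stitches: 350 × 27/29 = 325.86 → 326.
Rows: 1182 × 46/41 = 1326.15 → 1326.

Cast on 326 stitches; work 1326 rows.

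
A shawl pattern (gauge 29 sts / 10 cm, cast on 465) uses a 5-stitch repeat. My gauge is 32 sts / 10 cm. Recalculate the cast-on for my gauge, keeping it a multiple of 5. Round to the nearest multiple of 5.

CO 515 sts.

465 × 32 / 29 = 513.10.
Nearest multiple of 5: 515.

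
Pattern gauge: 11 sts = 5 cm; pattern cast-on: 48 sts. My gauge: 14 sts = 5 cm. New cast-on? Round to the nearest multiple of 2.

CO 62 sts.

Scale factor = 14 / 11 = 1.273.
48 × 14 / 11 = 61.09 sts.
→ 62 sts.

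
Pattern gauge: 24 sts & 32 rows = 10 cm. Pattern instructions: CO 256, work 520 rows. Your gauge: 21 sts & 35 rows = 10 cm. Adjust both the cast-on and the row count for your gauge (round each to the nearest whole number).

Stitches: 256 × 21/24 = 224.00 → 224.
Rows: 520 × 35/32 = 568.75 → 569.

Cast on 224 stitches; work 569 rows.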